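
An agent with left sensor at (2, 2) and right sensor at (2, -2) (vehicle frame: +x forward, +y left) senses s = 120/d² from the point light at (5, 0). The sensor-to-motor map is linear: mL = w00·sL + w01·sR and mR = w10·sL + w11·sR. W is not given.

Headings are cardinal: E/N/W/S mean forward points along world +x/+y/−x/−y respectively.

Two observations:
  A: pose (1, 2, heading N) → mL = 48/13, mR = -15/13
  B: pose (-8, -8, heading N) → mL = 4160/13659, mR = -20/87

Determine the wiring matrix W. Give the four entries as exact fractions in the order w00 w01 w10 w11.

obs A: pose=(1,2,N) → sL=30/13, sR=6, mL=48/13, mR=-15/13
obs B: pose=(-8,-8,N) → sL=40/87, sR=120/157, mL=4160/13659, mR=-20/87
sensor matrix S = [[30/13, 6], [40/87, 120/157]]; det S = -58880/59189
solve [mL_A; mL_B] = S·[w00; w01] and [mR_A; mR_B] = S·[w10; w11]:
  w00 = -1, w01 = 1, w10 = -1/2, w11 = 0

-1 1 -1/2 0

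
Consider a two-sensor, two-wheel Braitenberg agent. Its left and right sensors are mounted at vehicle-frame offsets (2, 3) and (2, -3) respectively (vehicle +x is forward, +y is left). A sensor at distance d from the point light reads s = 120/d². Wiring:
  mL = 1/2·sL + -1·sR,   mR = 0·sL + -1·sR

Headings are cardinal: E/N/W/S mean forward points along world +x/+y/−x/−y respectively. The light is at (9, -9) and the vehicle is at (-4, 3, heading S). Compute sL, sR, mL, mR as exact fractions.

left sensor world pos  = (-1, 1); dL² = 200
right sensor world pos = (-7, 1); dR² = 356
sL = 120/200 = 3/5
sR = 120/356 = 30/89
mL = 1/2·sL + -1·sR = -33/890
mR = 0·sL + -1·sR = -30/89

3/5 30/89 -33/890 -30/89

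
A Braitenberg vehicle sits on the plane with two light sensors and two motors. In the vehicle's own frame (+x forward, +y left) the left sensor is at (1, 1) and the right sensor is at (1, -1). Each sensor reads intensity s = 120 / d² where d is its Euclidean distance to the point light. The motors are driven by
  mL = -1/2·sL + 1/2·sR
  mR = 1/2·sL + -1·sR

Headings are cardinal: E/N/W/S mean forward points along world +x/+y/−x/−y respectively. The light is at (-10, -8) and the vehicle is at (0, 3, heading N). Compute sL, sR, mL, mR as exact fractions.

8/15 24/53 -32/795 -148/795

left sensor world pos  = (-1, 4); dL² = 225
right sensor world pos = (1, 4); dR² = 265
sL = 120/225 = 8/15
sR = 120/265 = 24/53
mL = -1/2·sL + 1/2·sR = -32/795
mR = 1/2·sL + -1·sR = -148/795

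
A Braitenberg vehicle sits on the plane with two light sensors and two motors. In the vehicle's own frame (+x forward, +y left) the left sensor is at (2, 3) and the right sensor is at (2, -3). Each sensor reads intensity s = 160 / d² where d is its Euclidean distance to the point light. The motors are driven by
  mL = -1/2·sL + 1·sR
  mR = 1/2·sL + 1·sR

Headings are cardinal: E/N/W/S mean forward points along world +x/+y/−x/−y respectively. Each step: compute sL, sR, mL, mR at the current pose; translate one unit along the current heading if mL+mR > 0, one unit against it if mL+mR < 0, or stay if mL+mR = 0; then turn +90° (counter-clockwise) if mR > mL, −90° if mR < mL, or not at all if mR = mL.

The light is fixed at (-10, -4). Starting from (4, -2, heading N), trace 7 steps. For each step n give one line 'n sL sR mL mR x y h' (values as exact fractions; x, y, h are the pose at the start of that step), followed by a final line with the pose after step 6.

0 160/137 32/61 -496/8357 9264/8357 4 -2 N
1 10/9 8/9 1/3 13/9 4 -1 W
2 160/257 160/101 33040/25957 49200/25957 3 -1 S
3 16/25 80/113 1096/2825 2904/2825 3 -2 E
4 160/137 32/61 -496/8357 9264/8357 4 -2 N
5 10/9 8/9 1/3 13/9 4 -1 W
6 160/257 160/101 33040/25957 49200/25957 3 -1 S
final 3 -2 E

n=0: pose=(4,-2,N); sL=160/137, sR=32/61; mL=-496/8357, mR=9264/8357; mL+mR=64/61 → advance +1; mR−mL=160/137 → turn +1·90°
n=1: pose=(4,-1,W); sL=10/9, sR=8/9; mL=1/3, mR=13/9; mL+mR=16/9 → advance +1; mR−mL=10/9 → turn +1·90°
n=2: pose=(3,-1,S); sL=160/257, sR=160/101; mL=33040/25957, mR=49200/25957; mL+mR=320/101 → advance +1; mR−mL=160/257 → turn +1·90°
n=3: pose=(3,-2,E); sL=16/25, sR=80/113; mL=1096/2825, mR=2904/2825; mL+mR=160/113 → advance +1; mR−mL=16/25 → turn +1·90°
n=4: pose=(4,-2,N); sL=160/137, sR=32/61; mL=-496/8357, mR=9264/8357; mL+mR=64/61 → advance +1; mR−mL=160/137 → turn +1·90°
n=5: pose=(4,-1,W); sL=10/9, sR=8/9; mL=1/3, mR=13/9; mL+mR=16/9 → advance +1; mR−mL=10/9 → turn +1·90°
n=6: pose=(3,-1,S); sL=160/257, sR=160/101; mL=33040/25957, mR=49200/25957; mL+mR=320/101 → advance +1; mR−mL=160/257 → turn +1·90°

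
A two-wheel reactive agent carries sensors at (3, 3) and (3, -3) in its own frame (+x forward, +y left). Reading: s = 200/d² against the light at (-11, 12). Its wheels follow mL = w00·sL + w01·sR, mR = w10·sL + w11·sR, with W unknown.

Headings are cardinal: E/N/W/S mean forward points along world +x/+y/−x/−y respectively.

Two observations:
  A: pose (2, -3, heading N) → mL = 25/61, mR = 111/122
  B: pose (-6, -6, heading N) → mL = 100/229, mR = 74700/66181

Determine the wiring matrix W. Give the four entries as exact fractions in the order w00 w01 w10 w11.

obs A: pose=(2,-3,N) → sL=50/61, sR=1/2, mL=25/61, mR=111/122
obs B: pose=(-6,-6,N) → sL=200/229, sR=200/289, mL=100/229, mR=74700/66181
sensor matrix S = [[50/61, 1/2], [200/229, 200/289]]; det S = 527100/4037041
solve [mL_A; mL_B] = S·[w00; w01] and [mR_A; mR_B] = S·[w10; w11]:
  w00 = 1/2, w01 = 0, w10 = 1/2, w11 = 1

1/2 0 1/2 1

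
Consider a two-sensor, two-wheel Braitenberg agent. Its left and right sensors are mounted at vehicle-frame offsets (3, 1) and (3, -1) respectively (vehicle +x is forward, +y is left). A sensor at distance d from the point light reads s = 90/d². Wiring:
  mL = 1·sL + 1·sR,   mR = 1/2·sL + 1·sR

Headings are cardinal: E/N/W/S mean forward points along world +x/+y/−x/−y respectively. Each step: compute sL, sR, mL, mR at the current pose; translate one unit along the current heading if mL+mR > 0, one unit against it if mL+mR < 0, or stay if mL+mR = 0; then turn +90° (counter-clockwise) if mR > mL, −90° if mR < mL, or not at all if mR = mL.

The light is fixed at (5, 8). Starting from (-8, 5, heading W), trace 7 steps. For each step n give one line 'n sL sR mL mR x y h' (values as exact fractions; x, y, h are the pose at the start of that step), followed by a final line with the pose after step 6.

n=0: pose=(-8,5,W); sL=45/136, sR=9/26; mL=1197/1768, mR=1809/3536; mL+mR=4203/3536 → advance +1; mR−mL=-45/272 → turn -1·90°
n=1: pose=(-9,5,N); sL=2/5, sR=90/169; mL=788/845, mR=619/845; mL+mR=1407/845 → advance +1; mR−mL=-1/5 → turn -1·90°
n=2: pose=(-9,6,E); sL=45/61, sR=9/13; mL=1134/793, mR=1683/1586; mL+mR=3951/1586 → advance +1; mR−mL=-45/122 → turn -1·90°
n=3: pose=(-8,6,S); sL=90/169, sR=90/221; mL=2700/2873, mR=1935/2873; mL+mR=4635/2873 → advance +1; mR−mL=-45/169 → turn -1·90°
n=4: pose=(-8,5,W); sL=45/136, sR=9/26; mL=1197/1768, mR=1809/3536; mL+mR=4203/3536 → advance +1; mR−mL=-45/272 → turn -1·90°
n=5: pose=(-9,5,N); sL=2/5, sR=90/169; mL=788/845, mR=619/845; mL+mR=1407/845 → advance +1; mR−mL=-1/5 → turn -1·90°
n=6: pose=(-9,6,E); sL=45/61, sR=9/13; mL=1134/793, mR=1683/1586; mL+mR=3951/1586 → advance +1; mR−mL=-45/122 → turn -1·90°

0 45/136 9/26 1197/1768 1809/3536 -8 5 W
1 2/5 90/169 788/845 619/845 -9 5 N
2 45/61 9/13 1134/793 1683/1586 -9 6 E
3 90/169 90/221 2700/2873 1935/2873 -8 6 S
4 45/136 9/26 1197/1768 1809/3536 -8 5 W
5 2/5 90/169 788/845 619/845 -9 5 N
6 45/61 9/13 1134/793 1683/1586 -9 6 E
final -8 6 S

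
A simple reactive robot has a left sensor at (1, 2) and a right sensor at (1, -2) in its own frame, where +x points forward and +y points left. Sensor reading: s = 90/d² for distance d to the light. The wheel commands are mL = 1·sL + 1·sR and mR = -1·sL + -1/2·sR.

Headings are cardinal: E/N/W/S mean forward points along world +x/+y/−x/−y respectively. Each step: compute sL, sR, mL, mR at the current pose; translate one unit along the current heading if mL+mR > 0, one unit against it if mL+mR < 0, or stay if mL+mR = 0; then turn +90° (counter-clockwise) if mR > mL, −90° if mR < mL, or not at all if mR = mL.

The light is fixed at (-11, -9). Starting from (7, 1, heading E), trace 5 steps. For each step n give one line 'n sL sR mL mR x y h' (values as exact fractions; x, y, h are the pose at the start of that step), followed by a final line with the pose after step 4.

0 18/101 18/85 3348/8585 -2439/8585 7 1 E
1 5/29 9/37 446/1073 -631/2146 8 1 S
2 90/373 18/89 14724/33197 -11367/33197 8 0 W
3 45/178 9/50 963/2225 -3051/8900 7 0 N
4 18/101 18/85 3348/8585 -2439/8585 7 1 E
final 8 1 S

n=0: pose=(7,1,E); sL=18/101, sR=18/85; mL=3348/8585, mR=-2439/8585; mL+mR=9/85 → advance +1; mR−mL=-5787/8585 → turn -1·90°
n=1: pose=(8,1,S); sL=5/29, sR=9/37; mL=446/1073, mR=-631/2146; mL+mR=9/74 → advance +1; mR−mL=-1523/2146 → turn -1·90°
n=2: pose=(8,0,W); sL=90/373, sR=18/89; mL=14724/33197, mR=-11367/33197; mL+mR=9/89 → advance +1; mR−mL=-26091/33197 → turn -1·90°
n=3: pose=(7,0,N); sL=45/178, sR=9/50; mL=963/2225, mR=-3051/8900; mL+mR=9/100 → advance +1; mR−mL=-6903/8900 → turn -1·90°
n=4: pose=(7,1,E); sL=18/101, sR=18/85; mL=3348/8585, mR=-2439/8585; mL+mR=9/85 → advance +1; mR−mL=-5787/8585 → turn -1·90°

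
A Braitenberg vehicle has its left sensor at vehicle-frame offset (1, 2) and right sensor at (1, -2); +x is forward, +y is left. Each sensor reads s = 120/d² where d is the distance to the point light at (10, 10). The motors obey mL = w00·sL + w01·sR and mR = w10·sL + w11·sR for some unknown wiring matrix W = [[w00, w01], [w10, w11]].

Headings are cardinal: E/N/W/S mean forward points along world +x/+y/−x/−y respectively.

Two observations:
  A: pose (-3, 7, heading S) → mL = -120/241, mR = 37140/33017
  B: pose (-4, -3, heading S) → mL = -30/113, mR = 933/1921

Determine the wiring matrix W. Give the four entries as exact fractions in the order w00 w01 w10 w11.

0 -1 1 1/2

obs A: pose=(-3,7,S) → sL=120/137, sR=120/241, mL=-120/241, mR=37140/33017
obs B: pose=(-4,-3,S) → sL=6/17, sR=30/113, mL=-30/113, mR=933/1921
sensor matrix S = [[120/137, 120/241], [6/17, 30/113]]; det S = 3602880/63425657
solve [mL_A; mL_B] = S·[w00; w01] and [mR_A; mR_B] = S·[w10; w11]:
  w00 = 0, w01 = -1, w10 = 1, w11 = 1/2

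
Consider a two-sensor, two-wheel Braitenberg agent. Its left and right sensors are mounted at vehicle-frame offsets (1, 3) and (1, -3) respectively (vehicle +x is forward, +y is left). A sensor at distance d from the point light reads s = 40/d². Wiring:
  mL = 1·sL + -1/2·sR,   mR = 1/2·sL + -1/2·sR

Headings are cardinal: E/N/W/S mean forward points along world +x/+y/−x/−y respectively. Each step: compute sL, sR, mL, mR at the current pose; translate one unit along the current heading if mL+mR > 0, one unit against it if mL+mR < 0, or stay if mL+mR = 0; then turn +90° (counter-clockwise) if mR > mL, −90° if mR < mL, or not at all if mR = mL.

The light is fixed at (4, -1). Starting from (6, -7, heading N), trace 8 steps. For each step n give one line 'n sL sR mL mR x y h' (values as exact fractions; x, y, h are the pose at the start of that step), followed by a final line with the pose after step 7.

n=0: pose=(6,-7,N); sL=20/13, sR=4/5; mL=74/65, mR=24/65; mL+mR=98/65 → advance +1; mR−mL=-10/13 → turn -1·90°
n=1: pose=(6,-6,E); sL=40/13, sR=40/73; mL=2660/949, mR=1200/949; mL+mR=3860/949 → advance +1; mR−mL=-20/13 → turn -1·90°
n=2: pose=(7,-6,S); sL=5/9, sR=10/9; mL=0, mR=-5/18; mL+mR=-5/18 → advance -1; mR−mL=-5/18 → turn -1·90°
n=3: pose=(7,-5,W); sL=40/53, sR=8; mL=-172/53, mR=-192/53; mL+mR=-364/53 → advance -1; mR−mL=-20/53 → turn -1·90°
n=4: pose=(8,-5,N); sL=4, sR=20/29; mL=106/29, mR=48/29; mL+mR=154/29 → advance +1; mR−mL=-2 → turn -1·90°
n=5: pose=(8,-4,E); sL=8/5, sR=40/61; mL=388/305, mR=144/305; mL+mR=532/305 → advance +1; mR−mL=-4/5 → turn -1·90°
n=6: pose=(9,-4,S); sL=1/2, sR=2; mL=-1/2, mR=-3/4; mL+mR=-5/4 → advance -1; mR−mL=-1/4 → turn -1·90°
n=7: pose=(9,-3,W); sL=40/41, sR=40/17; mL=-140/697, mR=-480/697; mL+mR=-620/697 → advance -1; mR−mL=-20/41 → turn -1·90°

0 20/13 4/5 74/65 24/65 6 -7 N
1 40/13 40/73 2660/949 1200/949 6 -6 E
2 5/9 10/9 0 -5/18 7 -6 S
3 40/53 8 -172/53 -192/53 7 -5 W
4 4 20/29 106/29 48/29 8 -5 N
5 8/5 40/61 388/305 144/305 8 -4 E
6 1/2 2 -1/2 -3/4 9 -4 S
7 40/41 40/17 -140/697 -480/697 9 -3 W
final 10 -3 N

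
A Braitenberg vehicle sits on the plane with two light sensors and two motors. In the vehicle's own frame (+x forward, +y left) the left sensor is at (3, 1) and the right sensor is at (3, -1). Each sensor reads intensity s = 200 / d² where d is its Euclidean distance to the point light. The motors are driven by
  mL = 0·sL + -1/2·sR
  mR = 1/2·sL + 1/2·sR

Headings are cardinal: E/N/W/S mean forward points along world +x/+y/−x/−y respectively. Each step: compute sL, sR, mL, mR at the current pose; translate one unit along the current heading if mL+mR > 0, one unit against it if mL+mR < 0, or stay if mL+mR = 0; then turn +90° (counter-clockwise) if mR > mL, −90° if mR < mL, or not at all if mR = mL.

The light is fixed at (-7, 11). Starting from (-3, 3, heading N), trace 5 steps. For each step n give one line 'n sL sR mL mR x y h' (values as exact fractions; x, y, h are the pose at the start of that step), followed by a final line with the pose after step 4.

n=0: pose=(-3,3,N); sL=100/17, sR=4; mL=-2, mR=84/17; mL+mR=50/17 → advance +1; mR−mL=118/17 → turn +1·90°
n=1: pose=(-3,4,W); sL=40/13, sR=200/37; mL=-100/37, mR=2040/481; mL+mR=20/13 → advance +1; mR−mL=3340/481 → turn +1·90°
n=2: pose=(-4,4,S); sL=50/29, sR=25/13; mL=-25/26, mR=1375/754; mL+mR=25/29 → advance +1; mR−mL=1050/377 → turn +1·90°
n=3: pose=(-4,3,E); sL=40/17, sR=200/117; mL=-100/117, mR=4040/1989; mL+mR=20/17 → advance +1; mR−mL=5740/1989 → turn +1·90°
n=4: pose=(-3,3,N); sL=100/17, sR=4; mL=-2, mR=84/17; mL+mR=50/17 → advance +1; mR−mL=118/17 → turn +1·90°

0 100/17 4 -2 84/17 -3 3 N
1 40/13 200/37 -100/37 2040/481 -3 4 W
2 50/29 25/13 -25/26 1375/754 -4 4 S
3 40/17 200/117 -100/117 4040/1989 -4 3 E
4 100/17 4 -2 84/17 -3 3 N
final -3 4 W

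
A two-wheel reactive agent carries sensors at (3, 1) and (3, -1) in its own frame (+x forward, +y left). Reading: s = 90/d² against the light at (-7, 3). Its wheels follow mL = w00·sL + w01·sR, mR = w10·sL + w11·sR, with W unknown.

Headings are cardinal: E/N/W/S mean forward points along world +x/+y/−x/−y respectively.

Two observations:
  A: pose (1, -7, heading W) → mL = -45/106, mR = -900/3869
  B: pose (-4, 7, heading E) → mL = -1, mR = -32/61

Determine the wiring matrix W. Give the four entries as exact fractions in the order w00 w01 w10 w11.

0 -1/2 1 -1

obs A: pose=(1,-7,W) → sL=45/73, sR=45/53, mL=-45/106, mR=-900/3869
obs B: pose=(-4,7,E) → sL=90/61, sR=2, mL=-1, mR=-32/61
sensor matrix S = [[45/73, 45/53], [90/61, 2]]; det S = -4680/236009
solve [mL_A; mL_B] = S·[w00; w01] and [mR_A; mR_B] = S·[w10; w11]:
  w00 = 0, w01 = -1/2, w10 = 1, w11 = -1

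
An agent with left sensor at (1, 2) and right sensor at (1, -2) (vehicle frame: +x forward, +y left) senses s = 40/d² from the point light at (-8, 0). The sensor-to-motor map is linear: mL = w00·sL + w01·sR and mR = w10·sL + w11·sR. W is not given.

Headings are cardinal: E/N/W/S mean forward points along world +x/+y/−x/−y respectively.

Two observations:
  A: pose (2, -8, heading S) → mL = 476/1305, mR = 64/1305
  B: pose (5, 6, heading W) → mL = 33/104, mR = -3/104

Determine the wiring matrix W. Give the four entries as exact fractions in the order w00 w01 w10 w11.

obs A: pose=(2,-8,S) → sL=8/45, sR=8/29, mL=476/1305, mR=64/1305
obs B: pose=(5,6,W) → sL=1/4, sR=5/26, mL=33/104, mR=-3/104
sensor matrix S = [[8/45, 8/29], [1/4, 5/26]]; det S = -118/3393
solve [mL_A; mL_B] = S·[w00; w01] and [mR_A; mR_B] = S·[w10; w11]:
  w00 = 1/2, w01 = 1, w10 = -1/2, w11 = 1/2

1/2 1 -1/2 1/2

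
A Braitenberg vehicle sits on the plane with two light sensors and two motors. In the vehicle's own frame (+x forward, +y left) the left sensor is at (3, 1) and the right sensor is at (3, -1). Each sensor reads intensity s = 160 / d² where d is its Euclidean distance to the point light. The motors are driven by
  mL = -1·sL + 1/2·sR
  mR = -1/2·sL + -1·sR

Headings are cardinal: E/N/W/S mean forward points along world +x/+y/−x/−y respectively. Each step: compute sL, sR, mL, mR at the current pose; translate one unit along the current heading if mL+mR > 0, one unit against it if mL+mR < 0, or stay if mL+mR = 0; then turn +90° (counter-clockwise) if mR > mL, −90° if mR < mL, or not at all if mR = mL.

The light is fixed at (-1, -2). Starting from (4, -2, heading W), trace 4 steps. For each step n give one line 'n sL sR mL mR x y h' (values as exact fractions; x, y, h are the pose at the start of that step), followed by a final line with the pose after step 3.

n=0: pose=(4,-2,W); sL=32, sR=32; mL=-16, mR=-48; mL+mR=-64 → advance -1; mR−mL=-32 → turn -1·90°
n=1: pose=(5,-2,N); sL=80/17, sR=80/29; mL=-1640/493, mR=-2520/493; mL+mR=-4160/493 → advance -1; mR−mL=-880/493 → turn -1·90°
n=2: pose=(5,-3,E); sL=160/81, sR=32/17; mL=-1424/1377, mR=-3952/1377; mL+mR=-1792/459 → advance -1; mR−mL=-2528/1377 → turn -1·90°
n=3: pose=(4,-3,S); sL=40/13, sR=5; mL=-15/26, mR=-85/13; mL+mR=-185/26 → advance -1; mR−mL=-155/26 → turn -1·90°

0 32 32 -16 -48 4 -2 W
1 80/17 80/29 -1640/493 -2520/493 5 -2 N
2 160/81 32/17 -1424/1377 -3952/1377 5 -3 E
3 40/13 5 -15/26 -85/13 4 -3 S
final 4 -2 W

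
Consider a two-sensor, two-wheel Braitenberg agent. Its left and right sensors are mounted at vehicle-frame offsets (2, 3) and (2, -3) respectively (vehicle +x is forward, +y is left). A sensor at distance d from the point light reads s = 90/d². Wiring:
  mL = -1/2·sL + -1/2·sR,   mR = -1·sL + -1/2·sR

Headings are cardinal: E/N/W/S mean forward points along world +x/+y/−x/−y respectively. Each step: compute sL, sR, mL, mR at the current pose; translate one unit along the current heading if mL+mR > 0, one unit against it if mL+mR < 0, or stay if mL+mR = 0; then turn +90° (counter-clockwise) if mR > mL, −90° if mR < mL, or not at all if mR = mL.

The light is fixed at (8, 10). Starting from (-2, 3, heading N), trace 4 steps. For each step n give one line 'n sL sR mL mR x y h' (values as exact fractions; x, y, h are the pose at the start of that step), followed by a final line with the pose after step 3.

0 45/97 45/37 -3015/3589 -7695/7178 -2 3 N
1 90/89 18/37 -2466/3293 -4131/3293 -2 2 E
2 45/82 45/148 -5175/12136 -8505/12136 -3 2 S
3 90/269 18/37 -4086/9953 -5751/9953 -3 3 W
final -2 3 N

n=0: pose=(-2,3,N); sL=45/97, sR=45/37; mL=-3015/3589, mR=-7695/7178; mL+mR=-13725/7178 → advance -1; mR−mL=-45/194 → turn -1·90°
n=1: pose=(-2,2,E); sL=90/89, sR=18/37; mL=-2466/3293, mR=-4131/3293; mL+mR=-6597/3293 → advance -1; mR−mL=-45/89 → turn -1·90°
n=2: pose=(-3,2,S); sL=45/82, sR=45/148; mL=-5175/12136, mR=-8505/12136; mL+mR=-1710/1517 → advance -1; mR−mL=-45/164 → turn -1·90°
n=3: pose=(-3,3,W); sL=90/269, sR=18/37; mL=-4086/9953, mR=-5751/9953; mL+mR=-9837/9953 → advance -1; mR−mL=-45/269 → turn -1·90°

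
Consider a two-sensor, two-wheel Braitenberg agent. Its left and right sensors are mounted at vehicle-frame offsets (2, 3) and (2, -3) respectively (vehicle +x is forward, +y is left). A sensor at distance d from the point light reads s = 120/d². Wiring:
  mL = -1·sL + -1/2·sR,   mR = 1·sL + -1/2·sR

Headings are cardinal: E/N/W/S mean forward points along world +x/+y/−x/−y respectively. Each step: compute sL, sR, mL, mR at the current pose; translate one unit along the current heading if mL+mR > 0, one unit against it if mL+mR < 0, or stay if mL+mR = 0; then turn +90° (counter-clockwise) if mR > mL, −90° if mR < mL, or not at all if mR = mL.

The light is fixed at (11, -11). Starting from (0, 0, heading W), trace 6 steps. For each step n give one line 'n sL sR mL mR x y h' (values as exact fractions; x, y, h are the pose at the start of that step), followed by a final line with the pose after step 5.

n=0: pose=(0,0,W); sL=120/233, sR=24/73; mL=-11556/17009, mR=5964/17009; mL+mR=-24/73 → advance -1; mR−mL=240/233 → turn +1·90°
n=1: pose=(1,0,S); sL=12/13, sR=12/25; mL=-378/325, mR=222/325; mL+mR=-12/25 → advance -1; mR−mL=24/13 → turn +1·90°
n=2: pose=(1,1,E); sL=120/289, sR=24/29; mL=-6948/8381, mR=12/8381; mL+mR=-24/29 → advance -1; mR−mL=240/289 → turn +1·90°
n=3: pose=(0,1,N); sL=15/49, sR=6/13; mL=-342/637, mR=48/637; mL+mR=-6/13 → advance -1; mR−mL=30/49 → turn +1·90°
n=4: pose=(0,0,W); sL=120/233, sR=24/73; mL=-11556/17009, mR=5964/17009; mL+mR=-24/73 → advance -1; mR−mL=240/233 → turn +1·90°
n=5: pose=(1,0,S); sL=12/13, sR=12/25; mL=-378/325, mR=222/325; mL+mR=-12/25 → advance -1; mR−mL=24/13 → turn +1·90°

0 120/233 24/73 -11556/17009 5964/17009 0 0 W
1 12/13 12/25 -378/325 222/325 1 0 S
2 120/289 24/29 -6948/8381 12/8381 1 1 E
3 15/49 6/13 -342/637 48/637 0 1 N
4 120/233 24/73 -11556/17009 5964/17009 0 0 W
5 12/13 12/25 -378/325 222/325 1 0 S
final 1 1 E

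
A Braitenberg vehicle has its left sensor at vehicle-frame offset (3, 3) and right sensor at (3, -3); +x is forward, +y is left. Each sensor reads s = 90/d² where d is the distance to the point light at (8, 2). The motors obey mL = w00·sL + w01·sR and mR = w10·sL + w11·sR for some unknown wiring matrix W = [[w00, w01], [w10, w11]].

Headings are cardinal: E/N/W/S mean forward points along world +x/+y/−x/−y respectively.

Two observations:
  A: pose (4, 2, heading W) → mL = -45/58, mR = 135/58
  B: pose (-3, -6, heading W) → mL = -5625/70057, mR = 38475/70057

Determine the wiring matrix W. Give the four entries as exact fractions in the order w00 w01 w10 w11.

obs A: pose=(4,2,W) → sL=45/29, sR=45/29, mL=-45/58, mR=135/58
obs B: pose=(-3,-6,W) → sL=90/317, sR=90/221, mL=-5625/70057, mR=38475/70057
sensor matrix S = [[45/29, 45/29], [90/317, 90/221]]; det S = 388800/2031653
solve [mL_A; mL_B] = S·[w00; w01] and [mR_A; mR_B] = S·[w10; w11]:
  w00 = -1, w01 = 1/2, w10 = 1/2, w11 = 1

-1 1/2 1/2 1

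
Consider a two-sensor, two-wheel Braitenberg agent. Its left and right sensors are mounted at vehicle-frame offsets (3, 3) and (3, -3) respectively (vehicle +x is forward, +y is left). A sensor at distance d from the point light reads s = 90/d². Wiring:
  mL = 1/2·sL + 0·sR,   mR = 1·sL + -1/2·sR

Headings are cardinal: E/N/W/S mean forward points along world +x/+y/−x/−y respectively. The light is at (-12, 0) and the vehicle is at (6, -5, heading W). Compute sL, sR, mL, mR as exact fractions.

90/289 90/229 45/289 7605/66181

left sensor world pos  = (3, -8); dL² = 289
right sensor world pos = (3, -2); dR² = 229
sL = 90/289 = 90/289
sR = 90/229 = 90/229
mL = 1/2·sL + 0·sR = 45/289
mR = 1·sL + -1/2·sR = 7605/66181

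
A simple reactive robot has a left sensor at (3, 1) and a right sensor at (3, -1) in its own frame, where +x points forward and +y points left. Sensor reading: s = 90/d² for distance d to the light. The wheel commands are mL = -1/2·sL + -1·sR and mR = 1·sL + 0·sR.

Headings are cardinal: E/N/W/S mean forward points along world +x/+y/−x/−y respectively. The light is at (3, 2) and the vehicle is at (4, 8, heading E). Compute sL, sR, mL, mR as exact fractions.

18/13 90/41 -1539/533 18/13

left sensor world pos  = (7, 9); dL² = 65
right sensor world pos = (7, 7); dR² = 41
sL = 90/65 = 18/13
sR = 90/41 = 90/41
mL = -1/2·sL + -1·sR = -1539/533
mR = 1·sL + 0·sR = 18/13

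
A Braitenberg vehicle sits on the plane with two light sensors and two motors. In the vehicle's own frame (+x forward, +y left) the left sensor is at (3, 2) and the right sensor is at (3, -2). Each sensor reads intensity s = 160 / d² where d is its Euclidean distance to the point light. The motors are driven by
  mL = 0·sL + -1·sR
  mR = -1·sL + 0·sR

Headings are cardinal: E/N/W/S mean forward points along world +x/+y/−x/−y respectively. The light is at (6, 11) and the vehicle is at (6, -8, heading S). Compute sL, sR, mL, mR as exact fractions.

20/61 20/61 -20/61 -20/61

left sensor world pos  = (8, -11); dL² = 488
right sensor world pos = (4, -11); dR² = 488
sL = 160/488 = 20/61
sR = 160/488 = 20/61
mL = 0·sL + -1·sR = -20/61
mR = -1·sL + 0·sR = -20/61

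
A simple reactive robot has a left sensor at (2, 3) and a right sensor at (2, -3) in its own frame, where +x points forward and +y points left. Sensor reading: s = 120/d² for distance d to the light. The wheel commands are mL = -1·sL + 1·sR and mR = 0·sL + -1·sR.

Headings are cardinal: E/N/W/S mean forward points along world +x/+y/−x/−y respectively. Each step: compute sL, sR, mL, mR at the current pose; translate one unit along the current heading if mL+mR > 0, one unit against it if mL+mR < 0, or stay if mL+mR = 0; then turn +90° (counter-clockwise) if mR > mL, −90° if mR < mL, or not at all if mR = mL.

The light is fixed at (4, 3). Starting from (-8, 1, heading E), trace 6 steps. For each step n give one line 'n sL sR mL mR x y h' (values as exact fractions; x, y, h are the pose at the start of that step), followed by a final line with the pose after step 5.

0 120/101 24/25 -576/2525 -24/25 -8 1 E
1 30/29 15/34 -585/986 -15/34 -9 1 S
2 24/25 120/137 -288/3425 -120/137 -9 2 E
3 12/13 60/149 -1008/1937 -60/149 -10 2 S
4 40/51 40/51 0 -40/51 -10 3 E
5 30/37 15/41 -675/1517 -15/41 -11 3 S
final -11 4 E

n=0: pose=(-8,1,E); sL=120/101, sR=24/25; mL=-576/2525, mR=-24/25; mL+mR=-120/101 → advance -1; mR−mL=-1848/2525 → turn -1·90°
n=1: pose=(-9,1,S); sL=30/29, sR=15/34; mL=-585/986, mR=-15/34; mL+mR=-30/29 → advance -1; mR−mL=75/493 → turn +1·90°
n=2: pose=(-9,2,E); sL=24/25, sR=120/137; mL=-288/3425, mR=-120/137; mL+mR=-24/25 → advance -1; mR−mL=-2712/3425 → turn -1·90°
n=3: pose=(-10,2,S); sL=12/13, sR=60/149; mL=-1008/1937, mR=-60/149; mL+mR=-12/13 → advance -1; mR−mL=228/1937 → turn +1·90°
n=4: pose=(-10,3,E); sL=40/51, sR=40/51; mL=0, mR=-40/51; mL+mR=-40/51 → advance -1; mR−mL=-40/51 → turn -1·90°
n=5: pose=(-11,3,S); sL=30/37, sR=15/41; mL=-675/1517, mR=-15/41; mL+mR=-30/37 → advance -1; mR−mL=120/1517 → turn +1·90°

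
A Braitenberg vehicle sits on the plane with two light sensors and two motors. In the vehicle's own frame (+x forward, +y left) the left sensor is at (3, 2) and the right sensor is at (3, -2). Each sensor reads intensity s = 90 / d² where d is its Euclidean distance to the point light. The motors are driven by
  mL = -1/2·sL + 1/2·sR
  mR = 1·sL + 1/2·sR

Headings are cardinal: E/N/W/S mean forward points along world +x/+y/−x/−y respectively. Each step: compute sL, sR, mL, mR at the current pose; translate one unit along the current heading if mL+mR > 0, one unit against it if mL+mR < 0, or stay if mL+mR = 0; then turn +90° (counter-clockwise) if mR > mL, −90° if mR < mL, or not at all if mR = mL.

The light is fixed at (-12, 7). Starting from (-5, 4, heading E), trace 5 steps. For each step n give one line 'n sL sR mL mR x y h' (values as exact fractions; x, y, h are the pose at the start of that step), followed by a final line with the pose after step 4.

0 90/101 18/25 -216/2525 3159/2525 -5 4 E
1 5/2 9/10 -4/5 59/20 -4 4 N
2 90/41 18/5 144/205 819/205 -4 5 W
3 45/53 9/5 126/265 927/530 -5 5 S
4 90/101 18/25 -216/2525 3159/2525 -5 4 E
final -4 4 N

n=0: pose=(-5,4,E); sL=90/101, sR=18/25; mL=-216/2525, mR=3159/2525; mL+mR=2943/2525 → advance +1; mR−mL=135/101 → turn +1·90°
n=1: pose=(-4,4,N); sL=5/2, sR=9/10; mL=-4/5, mR=59/20; mL+mR=43/20 → advance +1; mR−mL=15/4 → turn +1·90°
n=2: pose=(-4,5,W); sL=90/41, sR=18/5; mL=144/205, mR=819/205; mL+mR=963/205 → advance +1; mR−mL=135/41 → turn +1·90°
n=3: pose=(-5,5,S); sL=45/53, sR=9/5; mL=126/265, mR=927/530; mL+mR=1179/530 → advance +1; mR−mL=135/106 → turn +1·90°
n=4: pose=(-5,4,E); sL=90/101, sR=18/25; mL=-216/2525, mR=3159/2525; mL+mR=2943/2525 → advance +1; mR−mL=135/101 → turn +1·90°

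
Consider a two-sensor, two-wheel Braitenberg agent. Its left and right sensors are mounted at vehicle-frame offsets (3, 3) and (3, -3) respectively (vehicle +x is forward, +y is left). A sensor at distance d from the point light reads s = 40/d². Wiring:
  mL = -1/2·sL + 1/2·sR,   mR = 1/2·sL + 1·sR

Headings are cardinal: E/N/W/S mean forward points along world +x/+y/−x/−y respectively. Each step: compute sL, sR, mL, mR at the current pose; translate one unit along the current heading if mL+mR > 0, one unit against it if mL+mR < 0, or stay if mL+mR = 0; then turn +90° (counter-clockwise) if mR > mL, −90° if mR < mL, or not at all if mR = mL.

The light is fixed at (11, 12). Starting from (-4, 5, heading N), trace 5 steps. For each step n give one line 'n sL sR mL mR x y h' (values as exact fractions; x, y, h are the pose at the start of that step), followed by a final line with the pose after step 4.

n=0: pose=(-4,5,N); sL=2/17, sR=1/4; mL=9/136, mR=21/68; mL+mR=3/8 → advance +1; mR−mL=33/136 → turn +1·90°
n=1: pose=(-4,6,W); sL=8/81, sR=40/333; mL=32/2997, mR=508/2997; mL+mR=20/111 → advance +1; mR−mL=476/2997 → turn +1·90°
n=2: pose=(-5,6,S); sL=4/25, sR=20/221; mL=-192/5525, mR=942/5525; mL+mR=30/221 → advance +1; mR−mL=1134/5525 → turn +1·90°
n=3: pose=(-5,5,E); sL=8/37, sR=40/269; mL=-336/9953, mR=2556/9953; mL+mR=60/269 → advance +1; mR−mL=2892/9953 → turn +1·90°
n=4: pose=(-4,5,N); sL=2/17, sR=1/4; mL=9/136, mR=21/68; mL+mR=3/8 → advance +1; mR−mL=33/136 → turn +1·90°

0 2/17 1/4 9/136 21/68 -4 5 N
1 8/81 40/333 32/2997 508/2997 -4 6 W
2 4/25 20/221 -192/5525 942/5525 -5 6 S
3 8/37 40/269 -336/9953 2556/9953 -5 5 E
4 2/17 1/4 9/136 21/68 -4 5 N
final -4 6 W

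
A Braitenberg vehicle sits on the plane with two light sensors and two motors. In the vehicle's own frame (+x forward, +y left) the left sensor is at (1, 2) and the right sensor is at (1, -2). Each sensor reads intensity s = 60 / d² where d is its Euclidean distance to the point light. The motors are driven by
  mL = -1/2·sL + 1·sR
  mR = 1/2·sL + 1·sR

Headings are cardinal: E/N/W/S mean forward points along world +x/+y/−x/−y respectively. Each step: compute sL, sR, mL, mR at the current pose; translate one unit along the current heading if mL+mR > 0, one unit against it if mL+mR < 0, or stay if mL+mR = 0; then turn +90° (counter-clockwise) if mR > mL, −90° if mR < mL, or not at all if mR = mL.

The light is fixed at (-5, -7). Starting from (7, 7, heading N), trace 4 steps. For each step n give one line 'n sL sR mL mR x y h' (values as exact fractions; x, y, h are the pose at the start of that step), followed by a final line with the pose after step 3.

0 12/65 60/421 1374/27365 6426/27365 7 7 N
1 6/29 6/41 51/1189 297/1189 7 8 W
2 12/73 60/277 2718/20221 6042/20221 6 8 S
3 3/20 5/24 2/15 17/60 6 7 E
final 7 7 N

n=0: pose=(7,7,N); sL=12/65, sR=60/421; mL=1374/27365, mR=6426/27365; mL+mR=120/421 → advance +1; mR−mL=12/65 → turn +1·90°
n=1: pose=(7,8,W); sL=6/29, sR=6/41; mL=51/1189, mR=297/1189; mL+mR=12/41 → advance +1; mR−mL=6/29 → turn +1·90°
n=2: pose=(6,8,S); sL=12/73, sR=60/277; mL=2718/20221, mR=6042/20221; mL+mR=120/277 → advance +1; mR−mL=12/73 → turn +1·90°
n=3: pose=(6,7,E); sL=3/20, sR=5/24; mL=2/15, mR=17/60; mL+mR=5/12 → advance +1; mR−mL=3/20 → turn +1·90°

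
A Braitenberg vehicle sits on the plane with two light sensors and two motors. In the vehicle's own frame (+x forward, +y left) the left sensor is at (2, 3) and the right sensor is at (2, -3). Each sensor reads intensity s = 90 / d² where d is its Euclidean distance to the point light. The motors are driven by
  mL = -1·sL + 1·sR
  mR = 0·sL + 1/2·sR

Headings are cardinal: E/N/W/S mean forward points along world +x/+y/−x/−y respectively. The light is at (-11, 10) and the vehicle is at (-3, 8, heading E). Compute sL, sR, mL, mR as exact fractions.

90/101 18/25 -432/2525 9/25

left sensor world pos  = (-1, 11); dL² = 101
right sensor world pos = (-1, 5); dR² = 125
sL = 90/101 = 90/101
sR = 90/125 = 18/25
mL = -1·sL + 1·sR = -432/2525
mR = 0·sL + 1/2·sR = 9/25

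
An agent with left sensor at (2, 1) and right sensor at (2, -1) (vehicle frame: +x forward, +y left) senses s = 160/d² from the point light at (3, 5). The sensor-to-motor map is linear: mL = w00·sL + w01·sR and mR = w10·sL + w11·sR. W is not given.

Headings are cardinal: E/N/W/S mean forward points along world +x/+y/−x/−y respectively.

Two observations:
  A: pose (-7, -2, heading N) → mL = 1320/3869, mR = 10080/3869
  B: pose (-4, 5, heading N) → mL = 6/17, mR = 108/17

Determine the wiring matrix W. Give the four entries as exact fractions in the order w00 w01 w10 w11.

obs A: pose=(-7,-2,N) → sL=80/73, sR=80/53, mL=1320/3869, mR=10080/3869
obs B: pose=(-4,5,N) → sL=40/17, sR=4, mL=6/17, mR=108/17
sensor matrix S = [[80/73, 80/53], [40/17, 4]]; det S = 54720/65773
solve [mL_A; mL_B] = S·[w00; w01] and [mR_A; mR_B] = S·[w10; w11]:
  w00 = 1, w01 = -1/2, w10 = 1, w11 = 1

1 -1/2 1 1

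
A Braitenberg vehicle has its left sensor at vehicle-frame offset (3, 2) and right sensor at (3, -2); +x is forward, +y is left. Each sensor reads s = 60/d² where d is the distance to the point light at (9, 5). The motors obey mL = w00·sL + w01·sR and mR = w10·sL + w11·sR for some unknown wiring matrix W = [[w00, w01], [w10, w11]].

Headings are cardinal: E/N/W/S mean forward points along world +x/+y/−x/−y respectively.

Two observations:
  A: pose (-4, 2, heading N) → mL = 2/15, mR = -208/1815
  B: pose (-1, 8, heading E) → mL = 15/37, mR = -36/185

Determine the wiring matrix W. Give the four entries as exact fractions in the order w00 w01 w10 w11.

obs A: pose=(-4,2,N) → sL=4/15, sR=60/121, mL=2/15, mR=-208/1815
obs B: pose=(-1,8,E) → sL=30/37, sR=6/5, mL=15/37, mR=-36/185
sensor matrix S = [[4/15, 60/121], [30/37, 6/5]]; det S = -9184/111925
solve [mL_A; mL_B] = S·[w00; w01] and [mR_A; mR_B] = S·[w10; w11]:
  w00 = 1/2, w01 = 0, w10 = 1/2, w11 = -1/2

1/2 0 1/2 -1/2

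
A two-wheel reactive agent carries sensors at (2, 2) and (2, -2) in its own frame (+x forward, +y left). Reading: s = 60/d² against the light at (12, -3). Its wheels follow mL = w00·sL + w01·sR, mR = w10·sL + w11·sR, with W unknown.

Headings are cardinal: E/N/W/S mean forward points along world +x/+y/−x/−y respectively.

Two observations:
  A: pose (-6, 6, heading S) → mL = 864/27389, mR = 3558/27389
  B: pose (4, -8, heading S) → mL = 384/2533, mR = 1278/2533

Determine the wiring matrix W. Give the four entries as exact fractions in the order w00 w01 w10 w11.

obs A: pose=(-6,6,S) → sL=12/61, sR=60/449, mL=864/27389, mR=3558/27389
obs B: pose=(4,-8,S) → sL=12/17, sR=60/149, mL=384/2533, mR=1278/2533
sensor matrix S = [[12/61, 60/449], [12/17, 60/149]]; det S = -1048320/69376337
solve [mL_A; mL_B] = S·[w00; w01] and [mR_A; mR_B] = S·[w10; w11]:
  w00 = 1/2, w01 = -1/2, w10 = 1, w11 = -1/2

1/2 -1/2 1 -1/2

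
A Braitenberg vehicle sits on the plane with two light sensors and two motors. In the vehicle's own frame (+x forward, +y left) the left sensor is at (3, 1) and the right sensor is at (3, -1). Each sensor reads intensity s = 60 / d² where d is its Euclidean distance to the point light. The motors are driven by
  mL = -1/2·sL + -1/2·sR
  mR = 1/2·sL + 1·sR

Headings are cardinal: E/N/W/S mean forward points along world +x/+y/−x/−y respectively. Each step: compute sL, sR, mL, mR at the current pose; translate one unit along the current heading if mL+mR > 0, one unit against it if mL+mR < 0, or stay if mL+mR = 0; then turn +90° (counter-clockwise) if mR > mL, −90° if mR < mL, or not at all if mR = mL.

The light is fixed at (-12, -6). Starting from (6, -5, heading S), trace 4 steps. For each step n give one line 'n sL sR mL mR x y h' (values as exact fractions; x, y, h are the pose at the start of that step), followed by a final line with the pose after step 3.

0 12/73 60/293 -3948/21389 6138/21389 6 -5 S
1 30/221 30/221 -30/221 45/221 6 -6 E
2 20/111 60/409 -7420/45399 10750/45399 7 -6 N
3 15/64 3/13 -387/1664 579/1664 7 -5 W
final 6 -5 S

n=0: pose=(6,-5,S); sL=12/73, sR=60/293; mL=-3948/21389, mR=6138/21389; mL+mR=30/293 → advance +1; mR−mL=10086/21389 → turn +1·90°
n=1: pose=(6,-6,E); sL=30/221, sR=30/221; mL=-30/221, mR=45/221; mL+mR=15/221 → advance +1; mR−mL=75/221 → turn +1·90°
n=2: pose=(7,-6,N); sL=20/111, sR=60/409; mL=-7420/45399, mR=10750/45399; mL+mR=30/409 → advance +1; mR−mL=18170/45399 → turn +1·90°
n=3: pose=(7,-5,W); sL=15/64, sR=3/13; mL=-387/1664, mR=579/1664; mL+mR=3/26 → advance +1; mR−mL=483/832 → turn +1·90°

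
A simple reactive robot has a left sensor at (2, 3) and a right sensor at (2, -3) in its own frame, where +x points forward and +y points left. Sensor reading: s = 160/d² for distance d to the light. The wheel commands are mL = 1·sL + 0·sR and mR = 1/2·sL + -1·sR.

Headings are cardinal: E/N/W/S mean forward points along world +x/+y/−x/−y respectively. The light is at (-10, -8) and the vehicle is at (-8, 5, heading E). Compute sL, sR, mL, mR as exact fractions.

left sensor world pos  = (-6, 8); dL² = 272
right sensor world pos = (-6, 2); dR² = 116
sL = 160/272 = 10/17
sR = 160/116 = 40/29
mL = 1·sL + 0·sR = 10/17
mR = 1/2·sL + -1·sR = -535/493

10/17 40/29 10/17 -535/493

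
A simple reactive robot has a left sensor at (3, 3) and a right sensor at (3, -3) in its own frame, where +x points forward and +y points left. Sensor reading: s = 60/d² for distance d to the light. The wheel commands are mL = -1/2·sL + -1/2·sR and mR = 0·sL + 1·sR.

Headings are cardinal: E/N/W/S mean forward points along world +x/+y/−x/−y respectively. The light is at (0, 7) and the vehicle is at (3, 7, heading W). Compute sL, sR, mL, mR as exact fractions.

20/3 20/3 -20/3 20/3

left sensor world pos  = (0, 4); dL² = 9
right sensor world pos = (0, 10); dR² = 9
sL = 60/9 = 20/3
sR = 60/9 = 20/3
mL = -1/2·sL + -1/2·sR = -20/3
mR = 0·sL + 1·sR = 20/3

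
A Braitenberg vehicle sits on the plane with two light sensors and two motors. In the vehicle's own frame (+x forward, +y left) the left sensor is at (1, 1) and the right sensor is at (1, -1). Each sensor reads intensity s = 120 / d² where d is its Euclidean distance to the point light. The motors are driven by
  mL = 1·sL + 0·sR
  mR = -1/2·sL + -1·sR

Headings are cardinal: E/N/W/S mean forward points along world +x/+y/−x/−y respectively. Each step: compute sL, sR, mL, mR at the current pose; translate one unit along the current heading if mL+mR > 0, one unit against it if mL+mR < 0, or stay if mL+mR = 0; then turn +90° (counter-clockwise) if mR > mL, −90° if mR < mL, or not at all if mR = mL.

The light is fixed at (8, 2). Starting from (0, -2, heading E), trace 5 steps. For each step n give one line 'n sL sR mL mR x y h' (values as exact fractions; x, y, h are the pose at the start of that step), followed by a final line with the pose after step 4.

0 60/29 60/37 60/29 -2850/1073 0 -2 E
1 120/89 24/25 120/89 -3636/2225 -1 -2 S
2 30/29 15/13 30/29 -630/377 -1 -1 W
3 24/17 120/53 24/17 -2676/901 0 -1 N
4 60/29 60/37 60/29 -2850/1073 0 -2 E
final -1 -2 S

n=0: pose=(0,-2,E); sL=60/29, sR=60/37; mL=60/29, mR=-2850/1073; mL+mR=-630/1073 → advance -1; mR−mL=-5070/1073 → turn -1·90°
n=1: pose=(-1,-2,S); sL=120/89, sR=24/25; mL=120/89, mR=-3636/2225; mL+mR=-636/2225 → advance -1; mR−mL=-6636/2225 → turn -1·90°
n=2: pose=(-1,-1,W); sL=30/29, sR=15/13; mL=30/29, mR=-630/377; mL+mR=-240/377 → advance -1; mR−mL=-1020/377 → turn -1·90°
n=3: pose=(0,-1,N); sL=24/17, sR=120/53; mL=24/17, mR=-2676/901; mL+mR=-1404/901 → advance -1; mR−mL=-3948/901 → turn -1·90°
n=4: pose=(0,-2,E); sL=60/29, sR=60/37; mL=60/29, mR=-2850/1073; mL+mR=-630/1073 → advance -1; mR−mL=-5070/1073 → turn -1·90°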